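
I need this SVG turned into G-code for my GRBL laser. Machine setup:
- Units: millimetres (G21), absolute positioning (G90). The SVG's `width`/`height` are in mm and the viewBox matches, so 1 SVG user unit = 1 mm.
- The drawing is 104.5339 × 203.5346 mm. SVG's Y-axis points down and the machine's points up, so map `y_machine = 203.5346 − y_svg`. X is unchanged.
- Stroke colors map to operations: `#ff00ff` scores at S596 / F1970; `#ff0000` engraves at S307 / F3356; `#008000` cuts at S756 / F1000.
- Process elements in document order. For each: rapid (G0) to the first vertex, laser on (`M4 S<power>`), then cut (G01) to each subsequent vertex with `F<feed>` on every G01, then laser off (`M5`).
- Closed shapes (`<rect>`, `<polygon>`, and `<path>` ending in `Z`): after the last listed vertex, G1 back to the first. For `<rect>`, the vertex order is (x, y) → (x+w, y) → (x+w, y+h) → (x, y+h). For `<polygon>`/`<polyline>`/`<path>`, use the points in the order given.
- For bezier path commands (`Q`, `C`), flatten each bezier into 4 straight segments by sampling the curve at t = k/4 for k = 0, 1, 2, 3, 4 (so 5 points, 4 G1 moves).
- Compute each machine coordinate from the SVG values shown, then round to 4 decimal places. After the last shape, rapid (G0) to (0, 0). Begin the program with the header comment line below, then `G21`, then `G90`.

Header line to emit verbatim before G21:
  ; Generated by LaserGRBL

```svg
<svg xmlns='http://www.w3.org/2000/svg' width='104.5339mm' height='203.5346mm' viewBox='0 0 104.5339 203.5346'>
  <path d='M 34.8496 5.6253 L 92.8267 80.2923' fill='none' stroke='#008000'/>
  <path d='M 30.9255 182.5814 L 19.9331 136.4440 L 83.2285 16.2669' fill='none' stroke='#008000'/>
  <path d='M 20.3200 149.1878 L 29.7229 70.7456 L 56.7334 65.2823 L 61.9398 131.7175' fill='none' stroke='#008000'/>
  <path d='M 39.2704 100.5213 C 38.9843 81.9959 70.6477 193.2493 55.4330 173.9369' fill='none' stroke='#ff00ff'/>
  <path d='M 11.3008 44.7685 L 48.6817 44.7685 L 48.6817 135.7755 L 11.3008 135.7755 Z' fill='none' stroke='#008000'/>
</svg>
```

Since the viewBox matches the mm dimensions, user units are millimetres directly. The only transform is the Y-flip y_m = 203.5346 − y_svg.

Shape 1 is a line segment drawn with `<path>`. Its stroke #008000 means cut at S756, F1000. After flipping Y the toolpath is (34.8496,197.9093) → (92.8267,123.2423).

Shape 2 is a open polyline drawn with `<path>`. Its stroke #008000 means cut at S756, F1000. After flipping Y the toolpath is (30.9255,20.9532) → (19.9331,67.0906) → (83.2285,187.2677).

Shape 3 is a open polyline drawn with `<path>`. Its stroke #008000 means cut at S756, F1000. After flipping Y the toolpath is (20.3200,54.3468) → (29.7229,132.7890) → (56.7334,138.2523) → (61.9398,71.8171).

Shape 4 is a cubic bezier drawn with `<path>`. Its stroke #ff00ff means score at S596, F1970. After flipping Y the toolpath is (39.2704,103.0133) → (43.8147,96.6417) → (52.9499,66.0104) → (59.2861,35.5266) → (55.4330,29.5977).

Shape 5 is a rectangle drawn with `<path>`. Its stroke #008000 means cut at S756, F1000. After flipping Y the toolpath is (11.3008,158.7661) → (48.6817,158.7661) → (48.6817,67.7591) → (11.3008,67.7591) → (11.3008,158.7661), returning to the start.

; Generated by LaserGRBL
G21
G90
G0 X34.8496 Y197.9093
M4 S756
G01 X92.8267 Y123.2423 F1000
M5
G0 X30.9255 Y20.9532
M4 S756
G01 X19.9331 Y67.0906 F1000
G01 X83.2285 Y187.2677 F1000
M5
G0 X20.3200 Y54.3468
M4 S756
G01 X29.7229 Y132.7890 F1000
G01 X56.7334 Y138.2523 F1000
G01 X61.9398 Y71.8171 F1000
M5
G0 X39.2704 Y103.0133
M4 S596
G01 X43.8147 Y96.6417 F1970
G01 X52.9499 Y66.0104 F1970
G01 X59.2861 Y35.5266 F1970
G01 X55.4330 Y29.5977 F1970
M5
G0 X11.3008 Y158.7661
M4 S756
G01 X48.6817 Y158.7661 F1000
G01 X48.6817 Y67.7591 F1000
G01 X11.3008 Y67.7591 F1000
G01 X11.3008 Y158.7661 F1000
M5
G0 X0.0000 Y0.0000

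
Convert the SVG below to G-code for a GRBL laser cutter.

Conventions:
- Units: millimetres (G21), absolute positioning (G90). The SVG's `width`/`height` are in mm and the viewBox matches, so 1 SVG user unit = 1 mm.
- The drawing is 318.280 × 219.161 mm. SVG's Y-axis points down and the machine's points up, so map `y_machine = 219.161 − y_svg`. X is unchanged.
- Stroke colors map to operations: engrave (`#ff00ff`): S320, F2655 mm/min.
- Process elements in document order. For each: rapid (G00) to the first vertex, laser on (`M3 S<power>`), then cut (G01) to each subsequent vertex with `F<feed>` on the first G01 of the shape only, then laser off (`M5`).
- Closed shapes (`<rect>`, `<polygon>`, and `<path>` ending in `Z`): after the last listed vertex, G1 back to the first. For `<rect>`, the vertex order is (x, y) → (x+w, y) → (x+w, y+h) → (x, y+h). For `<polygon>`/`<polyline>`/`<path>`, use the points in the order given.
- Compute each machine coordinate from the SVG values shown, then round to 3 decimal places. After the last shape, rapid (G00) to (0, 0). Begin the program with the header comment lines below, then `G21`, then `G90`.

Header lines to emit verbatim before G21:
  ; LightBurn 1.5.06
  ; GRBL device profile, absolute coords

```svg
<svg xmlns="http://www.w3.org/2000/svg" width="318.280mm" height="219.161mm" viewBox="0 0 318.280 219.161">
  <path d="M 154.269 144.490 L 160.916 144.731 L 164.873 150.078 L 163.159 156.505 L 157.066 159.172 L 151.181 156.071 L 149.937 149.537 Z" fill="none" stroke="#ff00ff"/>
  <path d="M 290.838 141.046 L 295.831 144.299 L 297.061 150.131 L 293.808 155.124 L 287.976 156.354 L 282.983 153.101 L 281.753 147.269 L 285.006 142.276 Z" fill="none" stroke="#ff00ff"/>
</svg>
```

1 u = 1 mm; y_m = 219.161 − y.

[1] `<path>` regular polygon, #ff00ff→engrave S320 F2655: (154.269,74.671) → (160.916,74.430) → (164.873,69.083) → (163.159,62.656) → (157.066,59.989) → (151.181,63.090) → (149.937,69.624) → (154.269,74.671) (closed)

[2] `<path>` regular polygon, #ff00ff→engrave S320 F2655: (290.838,78.115) → (295.831,74.862) → (297.061,69.030) → (293.808,64.037) → (287.976,62.807) → (282.983,66.060) → (281.753,71.892) → (285.006,76.885) → (290.838,78.115) (closed)

; LightBurn 1.5.06
; GRBL device profile, absolute coords
G21
G90
G00 X154.269 Y74.671
M3 S320
G01 X160.916 Y74.430 F2655
G01 X164.873 Y69.083
G01 X163.159 Y62.656
G01 X157.066 Y59.989
G01 X151.181 Y63.090
G01 X149.937 Y69.624
G01 X154.269 Y74.671
M5
G00 X290.838 Y78.115
M3 S320
G01 X295.831 Y74.862 F2655
G01 X297.061 Y69.030
G01 X293.808 Y64.037
G01 X287.976 Y62.807
G01 X282.983 Y66.060
G01 X281.753 Y71.892
G01 X285.006 Y76.885
G01 X290.838 Y78.115
M5
G00 X0.000 Y0.000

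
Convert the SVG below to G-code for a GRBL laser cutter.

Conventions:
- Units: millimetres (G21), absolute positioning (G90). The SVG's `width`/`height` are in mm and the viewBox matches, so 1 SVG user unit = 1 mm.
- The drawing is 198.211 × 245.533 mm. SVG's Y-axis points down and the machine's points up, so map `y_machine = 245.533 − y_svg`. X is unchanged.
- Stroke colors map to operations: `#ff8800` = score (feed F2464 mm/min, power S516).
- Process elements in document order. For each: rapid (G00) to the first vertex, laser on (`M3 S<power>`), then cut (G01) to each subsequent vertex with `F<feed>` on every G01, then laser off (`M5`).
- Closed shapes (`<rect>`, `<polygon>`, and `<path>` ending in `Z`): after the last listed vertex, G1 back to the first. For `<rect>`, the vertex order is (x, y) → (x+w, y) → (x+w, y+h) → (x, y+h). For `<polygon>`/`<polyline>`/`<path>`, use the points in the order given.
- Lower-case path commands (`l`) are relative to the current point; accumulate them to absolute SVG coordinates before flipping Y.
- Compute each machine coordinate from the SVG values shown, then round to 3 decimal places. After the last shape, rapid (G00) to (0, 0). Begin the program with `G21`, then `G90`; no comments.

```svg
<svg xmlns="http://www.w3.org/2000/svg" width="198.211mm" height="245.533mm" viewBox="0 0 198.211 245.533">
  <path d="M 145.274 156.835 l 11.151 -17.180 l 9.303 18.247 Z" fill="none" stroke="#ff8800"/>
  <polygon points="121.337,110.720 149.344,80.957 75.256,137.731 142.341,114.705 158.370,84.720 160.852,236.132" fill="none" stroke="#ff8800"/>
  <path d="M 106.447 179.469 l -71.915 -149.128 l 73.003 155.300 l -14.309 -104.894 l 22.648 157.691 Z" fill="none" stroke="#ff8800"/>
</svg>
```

viewBox `0 0 198.211 245.533` with mm width/height → 1 unit = 1 mm. Flip: y_m = 245.533 − y_svg.

**Shape 1** — `<path>` regular polygon, stroke `#ff8800` → score (S516, F2464). Machine vertices: (145.274,88.698) → (156.425,105.878) → (165.728,87.631) → (145.274,88.698). Closed: final G1 returns to the first vertex.

**Shape 2** — `<polygon>` closed polygon, stroke `#ff8800` → score (S516, F2464). Machine vertices: (121.337,134.813) → (149.344,164.576) → (75.256,107.802) → (142.341,130.828) → (158.370,160.813) → (160.852,9.401) → (121.337,134.813). Closed: final G1 returns to the first vertex.

**Shape 3** — `<path>` closed polygon, stroke `#ff8800` → score (S516, F2464). Machine vertices: (106.447,66.064) → (34.532,215.192) → (107.535,59.892) → (93.226,164.786) → (115.874,7.095) → (106.447,66.064). Closed: final G1 returns to the first vertex.

G21
G90
G00 X145.274 Y88.698
M3 S516
G01 X156.425 Y105.878 F2464
G01 X165.728 Y87.631 F2464
G01 X145.274 Y88.698 F2464
M5
G00 X121.337 Y134.813
M3 S516
G01 X149.344 Y164.576 F2464
G01 X75.256 Y107.802 F2464
G01 X142.341 Y130.828 F2464
G01 X158.370 Y160.813 F2464
G01 X160.852 Y9.401 F2464
G01 X121.337 Y134.813 F2464
M5
G00 X106.447 Y66.064
M3 S516
G01 X34.532 Y215.192 F2464
G01 X107.535 Y59.892 F2464
G01 X93.226 Y164.786 F2464
G01 X115.874 Y7.095 F2464
G01 X106.447 Y66.064 F2464
M5
G00 X0.000 Y0.000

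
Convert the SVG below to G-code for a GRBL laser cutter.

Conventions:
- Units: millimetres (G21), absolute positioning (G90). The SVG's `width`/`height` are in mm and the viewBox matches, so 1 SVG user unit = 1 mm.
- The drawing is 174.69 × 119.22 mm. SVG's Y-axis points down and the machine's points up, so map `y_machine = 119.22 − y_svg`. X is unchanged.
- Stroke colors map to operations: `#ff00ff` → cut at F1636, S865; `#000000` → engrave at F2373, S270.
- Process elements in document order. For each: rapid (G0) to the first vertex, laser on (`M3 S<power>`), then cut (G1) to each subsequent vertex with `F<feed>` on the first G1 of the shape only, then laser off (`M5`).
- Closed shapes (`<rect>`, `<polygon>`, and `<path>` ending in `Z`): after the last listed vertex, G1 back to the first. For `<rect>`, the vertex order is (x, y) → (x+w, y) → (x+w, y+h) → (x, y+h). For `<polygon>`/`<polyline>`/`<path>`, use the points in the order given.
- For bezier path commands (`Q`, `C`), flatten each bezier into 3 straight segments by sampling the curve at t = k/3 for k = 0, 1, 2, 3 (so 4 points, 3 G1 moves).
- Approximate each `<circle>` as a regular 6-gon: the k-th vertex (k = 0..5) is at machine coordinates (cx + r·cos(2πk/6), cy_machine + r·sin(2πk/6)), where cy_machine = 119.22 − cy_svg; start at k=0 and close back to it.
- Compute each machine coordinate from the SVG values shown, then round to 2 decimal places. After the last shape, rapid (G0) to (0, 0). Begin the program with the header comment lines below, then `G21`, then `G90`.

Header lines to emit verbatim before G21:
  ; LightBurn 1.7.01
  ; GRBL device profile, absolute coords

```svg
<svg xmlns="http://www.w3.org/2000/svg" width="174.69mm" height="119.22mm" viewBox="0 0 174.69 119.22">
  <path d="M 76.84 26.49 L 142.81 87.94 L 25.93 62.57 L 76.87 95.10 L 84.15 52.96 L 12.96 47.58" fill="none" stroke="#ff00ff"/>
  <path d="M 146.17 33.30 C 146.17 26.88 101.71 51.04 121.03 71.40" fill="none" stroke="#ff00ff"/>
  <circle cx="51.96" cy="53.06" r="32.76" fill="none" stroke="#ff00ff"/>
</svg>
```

; LightBurn 1.7.01
; GRBL device profile, absolute coords
G21
G90
G0 X76.84 Y92.73
M3 S865
G1 X142.81 Y31.28 F1636
G1 X25.93 Y56.65
G1 X76.87 Y24.12
G1 X84.15 Y66.26
G1 X12.96 Y71.64
M5
G0 X146.17 Y85.92
M3 S865
G1 X135.36 Y83.42 F1636
G1 X118.96 Y68.17
G1 X121.03 Y47.82
M5
G0 X84.72 Y66.16
M3 S865
G1 X68.34 Y94.53 F1636
G1 X35.58 Y94.53
G1 X19.20 Y66.16
G1 X35.58 Y37.79
G1 X68.34 Y37.79
G1 X84.72 Y66.16
M5
G0 X0.00 Y0.00

viewBox `0 0 174.69 119.22` with mm width/height → 1 unit = 1 mm. Flip: y_m = 119.22 − y_svg.

**Shape 1** — `<path>` open polyline, stroke `#ff00ff` → cut (S865, F1636). Machine vertices: (76.84,92.73) → (142.81,31.28) → (25.93,56.65) → (76.87,24.12) → (84.15,66.26) → (12.96,71.64). Open path.

**Shape 2** — `<path>` cubic bezier, stroke `#ff00ff` → cut (S865, F1636). Control points (SVG): P0=(146.17,33.30), P1=(146.17,26.88), P2=(101.71,51.04), P3=(121.03,71.40); sampled at t=k/3. Machine vertices: (146.17,85.92) → (135.36,83.42) → (118.96,68.17) → (121.03,47.82). Open path.

**Shape 3** — `<circle>` circle, stroke `#ff00ff` → cut (S865, F1636). Machine vertices: (84.72,66.16) → (68.34,94.53) → (35.58,94.53) → (19.20,66.16) → (35.58,37.79) → (68.34,37.79) → (84.72,66.16). Closed: final G1 returns to the first vertex.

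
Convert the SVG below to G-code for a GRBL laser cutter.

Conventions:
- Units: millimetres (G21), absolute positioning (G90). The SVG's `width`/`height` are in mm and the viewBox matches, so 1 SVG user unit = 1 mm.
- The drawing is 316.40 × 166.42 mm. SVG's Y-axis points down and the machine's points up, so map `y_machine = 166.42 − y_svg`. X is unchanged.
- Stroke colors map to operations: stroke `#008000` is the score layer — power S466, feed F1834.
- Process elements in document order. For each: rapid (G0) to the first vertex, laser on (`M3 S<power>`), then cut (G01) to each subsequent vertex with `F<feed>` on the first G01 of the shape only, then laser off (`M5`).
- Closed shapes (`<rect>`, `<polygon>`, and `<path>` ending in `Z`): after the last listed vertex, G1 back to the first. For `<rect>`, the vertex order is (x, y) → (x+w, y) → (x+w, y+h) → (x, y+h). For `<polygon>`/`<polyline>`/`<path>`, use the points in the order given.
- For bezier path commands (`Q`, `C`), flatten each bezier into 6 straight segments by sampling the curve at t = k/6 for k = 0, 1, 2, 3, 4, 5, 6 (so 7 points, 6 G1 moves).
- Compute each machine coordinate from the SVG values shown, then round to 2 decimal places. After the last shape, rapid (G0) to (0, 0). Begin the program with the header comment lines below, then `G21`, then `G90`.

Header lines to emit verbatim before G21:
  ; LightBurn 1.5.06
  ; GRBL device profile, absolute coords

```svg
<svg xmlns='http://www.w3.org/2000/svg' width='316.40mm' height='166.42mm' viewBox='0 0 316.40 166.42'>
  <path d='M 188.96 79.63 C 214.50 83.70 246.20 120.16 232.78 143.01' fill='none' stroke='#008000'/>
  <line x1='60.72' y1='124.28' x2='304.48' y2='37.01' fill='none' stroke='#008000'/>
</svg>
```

; LightBurn 1.5.06
; GRBL device profile, absolute coords
G21
G90
G0 X188.96 Y86.79
M3 S466
G01 X202.01 Y82.27 F1834
G01 X214.65 Y73.63
G01 X225.48 Y62.14
G01 X233.06 Y49.09
G01 X235.97 Y35.76
G01 X232.78 Y23.41
M5
G0 X60.72 Y42.14
M3 S466
G01 X304.48 Y129.41 F1834
M5
G0 X0.00 Y0.00

1 u = 1 mm; y_m = 166.42 − y.

[1] `<path>` cubic bezier, #008000→score S466 F1834: (188.96,86.79) → (202.01,82.27) → (214.65,73.63) → (225.48,62.14) → (233.06,49.09) → (235.97,35.76) → (232.78,23.41)

[2] `<line>` line segment, #008000→score S466 F1834: (60.72,42.14) → (304.48,129.41)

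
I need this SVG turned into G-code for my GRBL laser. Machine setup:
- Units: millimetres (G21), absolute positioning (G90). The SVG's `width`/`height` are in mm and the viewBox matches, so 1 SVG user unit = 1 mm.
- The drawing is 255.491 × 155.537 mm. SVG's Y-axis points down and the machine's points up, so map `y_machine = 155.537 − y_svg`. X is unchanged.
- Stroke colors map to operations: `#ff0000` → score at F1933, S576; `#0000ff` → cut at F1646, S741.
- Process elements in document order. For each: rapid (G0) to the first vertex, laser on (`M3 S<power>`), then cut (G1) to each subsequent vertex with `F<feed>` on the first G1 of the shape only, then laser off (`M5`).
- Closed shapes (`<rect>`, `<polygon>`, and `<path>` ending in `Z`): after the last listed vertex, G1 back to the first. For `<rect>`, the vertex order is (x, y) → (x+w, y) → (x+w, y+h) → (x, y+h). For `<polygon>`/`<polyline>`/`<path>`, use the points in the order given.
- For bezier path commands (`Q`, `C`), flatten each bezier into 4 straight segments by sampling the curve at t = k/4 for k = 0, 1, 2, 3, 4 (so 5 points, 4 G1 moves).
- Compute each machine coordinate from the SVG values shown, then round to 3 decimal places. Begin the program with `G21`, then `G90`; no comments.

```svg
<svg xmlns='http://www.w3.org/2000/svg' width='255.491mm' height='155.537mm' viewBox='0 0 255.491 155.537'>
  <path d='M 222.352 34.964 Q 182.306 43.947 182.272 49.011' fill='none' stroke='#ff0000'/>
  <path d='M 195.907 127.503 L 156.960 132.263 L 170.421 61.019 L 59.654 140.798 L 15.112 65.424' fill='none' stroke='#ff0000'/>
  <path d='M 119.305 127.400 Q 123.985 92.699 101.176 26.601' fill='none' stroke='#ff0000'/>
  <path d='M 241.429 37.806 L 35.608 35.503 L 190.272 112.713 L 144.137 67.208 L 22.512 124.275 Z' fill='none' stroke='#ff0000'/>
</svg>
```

G21
G90
G0 X222.352 Y120.573
M3 S576
G1 X204.830 Y116.326 F1933
G1 X192.309 Y112.570
G1 X184.790 Y109.303
G1 X182.272 Y106.526
M5
G0 X195.907 Y28.034
M3 S576
G1 X156.960 Y23.274 F1933
G1 X170.421 Y94.518
G1 X59.654 Y14.739
G1 X15.112 Y90.113
M5
G0 X119.305 Y28.137
M3 S576
G1 X119.927 Y47.450 F1933
G1 X117.113 Y70.687
G1 X110.862 Y97.849
G1 X101.176 Y128.936
M5
G0 X241.429 Y117.731
M3 S576
G1 X35.608 Y120.034 F1933
G1 X190.272 Y42.824
G1 X144.137 Y88.329
G1 X22.512 Y31.262
G1 X241.429 Y117.731
M5

Since the viewBox matches the mm dimensions, user units are millimetres directly. The only transform is the Y-flip y_m = 155.537 − y_svg.

Shape 1 is a quadratic bezier drawn with `<path>`. Its stroke #ff0000 means score at S576, F1933. After flipping Y the toolpath is (222.352,120.573) → (204.830,116.326) → (192.309,112.570) → (184.790,109.303) → (182.272,106.526).

Shape 2 is a open polyline drawn with `<path>`. Its stroke #ff0000 means score at S576, F1933. After flipping Y the toolpath is (195.907,28.034) → (156.960,23.274) → (170.421,94.518) → (59.654,14.739) → (15.112,90.113).

Shape 3 is a quadratic bezier drawn with `<path>`. Its stroke #ff0000 means score at S576, F1933. After flipping Y the toolpath is (119.305,28.137) → (119.927,47.450) → (117.113,70.687) → (110.862,97.849) → (101.176,128.936).

Shape 4 is a closed polygon drawn with `<path>`. Its stroke #ff0000 means score at S576, F1933. After flipping Y the toolpath is (241.429,117.731) → (35.608,120.034) → (190.272,42.824) → (144.137,88.329) → (22.512,31.262) → (241.429,117.731), returning to the start.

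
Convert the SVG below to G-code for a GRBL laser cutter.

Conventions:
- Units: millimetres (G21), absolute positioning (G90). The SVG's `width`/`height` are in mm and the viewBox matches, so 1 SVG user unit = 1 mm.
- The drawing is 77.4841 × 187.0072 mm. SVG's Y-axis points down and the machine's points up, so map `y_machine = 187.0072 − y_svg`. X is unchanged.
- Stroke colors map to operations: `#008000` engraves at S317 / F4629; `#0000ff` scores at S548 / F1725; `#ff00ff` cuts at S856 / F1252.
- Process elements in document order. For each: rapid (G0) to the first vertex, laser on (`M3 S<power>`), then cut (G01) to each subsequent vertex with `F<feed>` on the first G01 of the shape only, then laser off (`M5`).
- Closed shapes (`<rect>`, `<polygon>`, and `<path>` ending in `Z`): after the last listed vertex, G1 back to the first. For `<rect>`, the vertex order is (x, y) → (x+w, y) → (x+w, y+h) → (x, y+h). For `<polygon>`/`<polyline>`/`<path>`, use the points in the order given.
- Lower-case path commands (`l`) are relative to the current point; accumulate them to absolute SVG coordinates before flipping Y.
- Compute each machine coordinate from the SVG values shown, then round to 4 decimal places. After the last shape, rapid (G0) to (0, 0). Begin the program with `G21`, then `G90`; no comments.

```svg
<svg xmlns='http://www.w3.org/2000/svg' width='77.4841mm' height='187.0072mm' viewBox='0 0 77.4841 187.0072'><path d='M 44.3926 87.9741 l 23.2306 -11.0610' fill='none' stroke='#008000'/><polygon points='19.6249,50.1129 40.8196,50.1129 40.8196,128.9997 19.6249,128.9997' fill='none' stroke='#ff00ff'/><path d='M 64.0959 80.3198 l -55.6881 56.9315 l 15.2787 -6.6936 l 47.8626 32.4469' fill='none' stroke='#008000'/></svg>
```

G21
G90
G0 X44.3926 Y99.0331
M3 S317
G01 X67.6232 Y110.0941 F4629
M5
G0 X19.6249 Y136.8943
M3 S856
G01 X40.8196 Y136.8943 F1252
G01 X40.8196 Y58.0075
G01 X19.6249 Y58.0075
G01 X19.6249 Y136.8943
M5
G0 X64.0959 Y106.6874
M3 S317
G01 X8.4078 Y49.7559 F4629
G01 X23.6865 Y56.4495
G01 X71.5491 Y24.0026
M5
G0 X0.0000 Y0.0000

viewBox `0 0 77.4841 187.0072` with mm width/height → 1 unit = 1 mm. Flip: y_m = 187.0072 − y_svg.

**Shape 1** — `<path>` line segment, stroke `#008000` → engrave (S317, F4629). Machine vertices: (44.3926,99.0331) → (67.6232,110.0941). Open path.

**Shape 2** — `<polygon>` rectangle, stroke `#ff00ff` → cut (S856, F1252). Machine vertices: (19.6249,136.8943) → (40.8196,136.8943) → (40.8196,58.0075) → (19.6249,58.0075) → (19.6249,136.8943). Closed: final G1 returns to the first vertex.

**Shape 3** — `<path>` open polyline, stroke `#008000` → engrave (S317, F4629). Machine vertices: (64.0959,106.6874) → (8.4078,49.7559) → (23.6865,56.4495) → (71.5491,24.0026). Open path.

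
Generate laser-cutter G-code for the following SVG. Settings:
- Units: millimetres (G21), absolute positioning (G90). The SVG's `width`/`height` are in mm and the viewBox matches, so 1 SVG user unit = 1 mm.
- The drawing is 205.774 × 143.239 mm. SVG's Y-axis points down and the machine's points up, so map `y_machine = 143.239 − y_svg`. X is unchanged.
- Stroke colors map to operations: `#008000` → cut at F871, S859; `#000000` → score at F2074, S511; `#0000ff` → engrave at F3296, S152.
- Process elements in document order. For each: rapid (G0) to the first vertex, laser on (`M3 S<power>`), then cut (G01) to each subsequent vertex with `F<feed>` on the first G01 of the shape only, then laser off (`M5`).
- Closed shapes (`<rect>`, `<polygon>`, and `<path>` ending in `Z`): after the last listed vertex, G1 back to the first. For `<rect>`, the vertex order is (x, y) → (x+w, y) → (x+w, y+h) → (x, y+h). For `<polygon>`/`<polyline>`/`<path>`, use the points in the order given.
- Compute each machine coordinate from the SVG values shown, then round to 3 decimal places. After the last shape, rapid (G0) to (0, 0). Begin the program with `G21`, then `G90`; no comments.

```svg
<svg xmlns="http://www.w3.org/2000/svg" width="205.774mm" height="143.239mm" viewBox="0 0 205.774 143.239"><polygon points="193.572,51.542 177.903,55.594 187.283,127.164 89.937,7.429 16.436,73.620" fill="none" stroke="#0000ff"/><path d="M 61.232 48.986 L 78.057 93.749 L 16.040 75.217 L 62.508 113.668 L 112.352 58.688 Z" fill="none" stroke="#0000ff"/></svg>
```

G21
G90
G0 X193.572 Y91.697
M3 S152
G01 X177.903 Y87.645 F3296
G01 X187.283 Y16.075
G01 X89.937 Y135.810
G01 X16.436 Y69.619
G01 X193.572 Y91.697
M5
G0 X61.232 Y94.253
M3 S152
G01 X78.057 Y49.490 F3296
G01 X16.040 Y68.022
G01 X62.508 Y29.571
G01 X112.352 Y84.551
G01 X61.232 Y94.253
M5
G0 X0.000 Y0.000

1 u = 1 mm; y_m = 143.239 − y.

[1] `<polygon>` closed polygon, #0000ff→engrave S152 F3296: (193.572,91.697) → (177.903,87.645) → (187.283,16.075) → (89.937,135.810) → (16.436,69.619) → (193.572,91.697) (closed)

[2] `<path>` closed polygon, #0000ff→engrave S152 F3296: (61.232,94.253) → (78.057,49.490) → (16.040,68.022) → (62.508,29.571) → (112.352,84.551) → (61.232,94.253) (closed)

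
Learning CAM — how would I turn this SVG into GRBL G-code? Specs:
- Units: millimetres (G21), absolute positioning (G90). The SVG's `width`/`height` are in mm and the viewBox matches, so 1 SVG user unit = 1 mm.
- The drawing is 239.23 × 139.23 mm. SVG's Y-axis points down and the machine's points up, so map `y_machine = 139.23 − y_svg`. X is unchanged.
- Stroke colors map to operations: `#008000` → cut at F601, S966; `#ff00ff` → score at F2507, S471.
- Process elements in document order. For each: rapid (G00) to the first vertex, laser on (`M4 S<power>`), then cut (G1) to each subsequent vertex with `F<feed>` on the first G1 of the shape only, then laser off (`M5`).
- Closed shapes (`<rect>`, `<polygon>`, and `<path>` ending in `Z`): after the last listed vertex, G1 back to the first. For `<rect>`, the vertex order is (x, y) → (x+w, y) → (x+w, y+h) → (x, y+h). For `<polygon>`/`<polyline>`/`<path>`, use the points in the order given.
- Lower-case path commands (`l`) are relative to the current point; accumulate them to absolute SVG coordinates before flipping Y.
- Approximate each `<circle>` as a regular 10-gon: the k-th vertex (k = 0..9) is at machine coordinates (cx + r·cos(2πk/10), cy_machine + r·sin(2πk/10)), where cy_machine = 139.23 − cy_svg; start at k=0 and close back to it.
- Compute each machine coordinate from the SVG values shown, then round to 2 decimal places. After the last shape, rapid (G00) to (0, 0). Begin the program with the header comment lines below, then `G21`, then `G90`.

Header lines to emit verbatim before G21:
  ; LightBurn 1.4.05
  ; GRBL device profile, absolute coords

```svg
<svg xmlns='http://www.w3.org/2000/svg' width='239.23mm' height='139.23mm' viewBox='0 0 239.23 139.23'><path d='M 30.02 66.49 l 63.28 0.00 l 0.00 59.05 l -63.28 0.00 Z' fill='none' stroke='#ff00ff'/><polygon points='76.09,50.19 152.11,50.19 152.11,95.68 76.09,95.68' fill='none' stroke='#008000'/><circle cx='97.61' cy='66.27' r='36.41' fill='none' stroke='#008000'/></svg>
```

; LightBurn 1.4.05
; GRBL device profile, absolute coords
G21
G90
G00 X30.02 Y72.74
M4 S471
G1 X93.30 Y72.74 F2507
G1 X93.30 Y13.69
G1 X30.02 Y13.69
G1 X30.02 Y72.74
M5
G00 X76.09 Y89.04
M4 S966
G1 X152.11 Y89.04 F601
G1 X152.11 Y43.55
G1 X76.09 Y43.55
G1 X76.09 Y89.04
M5
G00 X134.02 Y72.96
M4 S966
G1 X127.07 Y94.36 F601
G1 X108.86 Y107.59
G1 X86.36 Y107.59
G1 X68.15 Y94.36
G1 X61.20 Y72.96
G1 X68.15 Y51.56
G1 X86.36 Y38.33
G1 X108.86 Y38.33
G1 X127.07 Y51.56
G1 X134.02 Y72.96
M5
G00 X0.00 Y0.00

viewBox `0 0 239.23 139.23` with mm width/height → 1 unit = 1 mm. Flip: y_m = 139.23 − y_svg.

**Shape 1** — `<path>` rectangle, stroke `#ff00ff` → score (S471, F2507). Machine vertices: (30.02,72.74) → (93.30,72.74) → (93.30,13.69) → (30.02,13.69) → (30.02,72.74). Closed: final G1 returns to the first vertex.

**Shape 2** — `<polygon>` rectangle, stroke `#008000` → cut (S966, F601). Machine vertices: (76.09,89.04) → (152.11,89.04) → (152.11,43.55) → (76.09,43.55) → (76.09,89.04). Closed: final G1 returns to the first vertex.

**Shape 3** — `<circle>` circle, stroke `#008000` → cut (S966, F601). Machine vertices: (134.02,72.96) → (127.07,94.36) → (108.86,107.59) → (86.36,107.59) → (68.15,94.36) → (61.20,72.96) → (68.15,51.56) → (86.36,38.33) → (108.86,38.33) → (127.07,51.56) → (134.02,72.96). Closed: final G1 returns to the first vertex.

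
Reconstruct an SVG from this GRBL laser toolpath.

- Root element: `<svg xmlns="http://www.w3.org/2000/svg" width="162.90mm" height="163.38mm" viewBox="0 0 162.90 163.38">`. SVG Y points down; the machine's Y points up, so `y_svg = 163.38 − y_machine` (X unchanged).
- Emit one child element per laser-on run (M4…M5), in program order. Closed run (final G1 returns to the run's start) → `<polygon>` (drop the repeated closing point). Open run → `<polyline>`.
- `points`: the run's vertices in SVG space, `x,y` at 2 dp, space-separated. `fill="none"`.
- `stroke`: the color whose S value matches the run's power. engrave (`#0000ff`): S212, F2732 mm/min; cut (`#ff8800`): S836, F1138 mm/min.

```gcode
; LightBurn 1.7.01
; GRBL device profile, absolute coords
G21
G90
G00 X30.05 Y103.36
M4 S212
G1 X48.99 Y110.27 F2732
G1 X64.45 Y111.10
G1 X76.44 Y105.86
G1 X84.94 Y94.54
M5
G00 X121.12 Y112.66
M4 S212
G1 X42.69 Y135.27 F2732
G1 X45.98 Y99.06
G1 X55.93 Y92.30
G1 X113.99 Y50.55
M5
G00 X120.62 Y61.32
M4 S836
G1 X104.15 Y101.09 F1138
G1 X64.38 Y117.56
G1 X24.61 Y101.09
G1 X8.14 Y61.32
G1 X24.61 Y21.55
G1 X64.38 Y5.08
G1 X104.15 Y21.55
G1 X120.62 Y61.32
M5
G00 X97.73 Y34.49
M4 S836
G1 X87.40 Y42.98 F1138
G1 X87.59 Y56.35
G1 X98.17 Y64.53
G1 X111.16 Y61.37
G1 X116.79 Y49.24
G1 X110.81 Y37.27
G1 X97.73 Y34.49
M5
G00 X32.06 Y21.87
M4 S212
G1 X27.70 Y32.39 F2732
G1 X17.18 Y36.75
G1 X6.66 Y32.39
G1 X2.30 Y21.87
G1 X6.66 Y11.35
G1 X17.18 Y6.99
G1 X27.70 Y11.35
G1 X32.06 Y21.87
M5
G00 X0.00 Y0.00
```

y_svg = 163.38 − y_m.

[1] S212→`#0000ff` (engrave); open run; points: 30.05,60.02 48.99,53.11 64.45,52.28 76.44,57.52 84.94,68.84

[2] S212→`#0000ff` (engrave); open run; points: 121.12,50.72 42.69,28.11 45.98,64.32 55.93,71.08 113.99,112.83

[3] S836→`#ff8800` (cut); closed run; points: 120.62,102.06 104.15,62.29 64.38,45.82 24.61,62.29 8.14,102.06 24.61,141.83 64.38,158.30 104.15,141.83

[4] S836→`#ff8800` (cut); closed run; points: 97.73,128.89 87.40,120.40 87.59,107.03 98.17,98.85 111.16,102.01 116.79,114.14 110.81,126.11

[5] S212→`#0000ff` (engrave); closed run; points: 32.06,141.51 27.70,130.99 17.18,126.63 6.66,130.99 2.30,141.51 6.66,152.03 17.18,156.39 27.70,152.03

<svg xmlns="http://www.w3.org/2000/svg" width="162.90mm" height="163.38mm" viewBox="0 0 162.90 163.38">
  <polyline points="30.05,60.02 48.99,53.11 64.45,52.28 76.44,57.52 84.94,68.84" fill="none" stroke="#0000ff"/>
  <polyline points="121.12,50.72 42.69,28.11 45.98,64.32 55.93,71.08 113.99,112.83" fill="none" stroke="#0000ff"/>
  <polygon points="120.62,102.06 104.15,62.29 64.38,45.82 24.61,62.29 8.14,102.06 24.61,141.83 64.38,158.30 104.15,141.83" fill="none" stroke="#ff8800"/>
  <polygon points="97.73,128.89 87.40,120.40 87.59,107.03 98.17,98.85 111.16,102.01 116.79,114.14 110.81,126.11" fill="none" stroke="#ff8800"/>
  <polygon points="32.06,141.51 27.70,130.99 17.18,126.63 6.66,130.99 2.30,141.51 6.66,152.03 17.18,156.39 27.70,152.03" fill="none" stroke="#0000ff"/>
</svg>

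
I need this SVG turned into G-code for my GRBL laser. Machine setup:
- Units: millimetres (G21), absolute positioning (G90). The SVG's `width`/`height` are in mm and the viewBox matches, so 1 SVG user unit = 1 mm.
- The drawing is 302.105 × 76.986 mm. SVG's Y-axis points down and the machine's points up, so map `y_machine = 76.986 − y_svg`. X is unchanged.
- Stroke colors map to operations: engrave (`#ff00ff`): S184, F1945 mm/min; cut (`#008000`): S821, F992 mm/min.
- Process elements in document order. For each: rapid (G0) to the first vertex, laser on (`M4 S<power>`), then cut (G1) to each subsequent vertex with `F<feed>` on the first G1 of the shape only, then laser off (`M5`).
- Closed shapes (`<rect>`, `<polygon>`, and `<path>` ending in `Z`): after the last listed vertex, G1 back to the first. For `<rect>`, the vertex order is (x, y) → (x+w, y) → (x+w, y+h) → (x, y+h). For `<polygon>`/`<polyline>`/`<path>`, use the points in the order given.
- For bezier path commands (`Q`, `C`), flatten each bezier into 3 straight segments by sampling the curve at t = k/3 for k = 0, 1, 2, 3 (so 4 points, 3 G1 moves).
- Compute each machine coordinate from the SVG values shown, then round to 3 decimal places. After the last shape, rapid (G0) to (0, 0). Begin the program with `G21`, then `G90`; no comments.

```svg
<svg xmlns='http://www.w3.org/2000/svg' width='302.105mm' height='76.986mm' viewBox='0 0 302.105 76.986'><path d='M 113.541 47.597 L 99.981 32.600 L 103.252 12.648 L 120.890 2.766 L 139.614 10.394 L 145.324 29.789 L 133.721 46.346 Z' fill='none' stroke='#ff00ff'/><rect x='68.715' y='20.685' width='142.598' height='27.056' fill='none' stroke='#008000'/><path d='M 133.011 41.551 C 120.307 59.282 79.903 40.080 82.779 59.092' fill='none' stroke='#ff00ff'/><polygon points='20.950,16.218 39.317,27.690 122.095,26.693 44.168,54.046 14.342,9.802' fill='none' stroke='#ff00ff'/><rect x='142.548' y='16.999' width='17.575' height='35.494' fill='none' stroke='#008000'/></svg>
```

G21
G90
G0 X113.541 Y29.389
M4 S184
G1 X99.981 Y44.386 F1945
G1 X103.252 Y64.338
G1 X120.890 Y74.220
G1 X139.614 Y66.592
G1 X145.324 Y47.197
G1 X133.721 Y30.640
G1 X113.541 Y29.389
M5
G0 X68.715 Y56.301
M4 S821
G1 X211.313 Y56.301 F992
G1 X211.313 Y29.245
G1 X68.715 Y29.245
G1 X68.715 Y56.301
M5
G0 X133.011 Y35.435
M4 S184
G1 X113.703 Y27.232 F1945
G1 X91.701 Y26.951
G1 X82.779 Y17.894
M5
G0 X20.950 Y60.768
M4 S184
G1 X39.317 Y49.296 F1945
G1 X122.095 Y50.293
G1 X44.168 Y22.940
G1 X14.342 Y67.184
G1 X20.950 Y60.768
M5
G0 X142.548 Y59.987
M4 S821
G1 X160.123 Y59.987 F992
G1 X160.123 Y24.493
G1 X142.548 Y24.493
G1 X142.548 Y59.987
M5
G0 X0.000 Y0.000

1 u = 1 mm; y_m = 76.986 − y.

[1] `<path>` regular polygon, #ff00ff→engrave S184 F1945: (113.541,29.389) → (99.981,44.386) → (103.252,64.338) → (120.890,74.220) → (139.614,66.592) → (145.324,47.197) → (133.721,30.640) → (113.541,29.389) (closed)

[2] `<rect>` rectangle, #008000→cut S821 F992: (68.715,56.301) → (211.313,56.301) → (211.313,29.245) → (68.715,29.245) → (68.715,56.301) (closed)

[3] `<path>` cubic bezier, #ff00ff→engrave S184 F1945: (133.011,35.435) → (113.703,27.232) → (91.701,26.951) → (82.779,17.894)

[4] `<polygon>` closed polygon, #ff00ff→engrave S184 F1945: (20.950,60.768) → (39.317,49.296) → (122.095,50.293) → (44.168,22.940) → (14.342,67.184) → (20.950,60.768) (closed)

[5] `<rect>` rectangle, #008000→cut S821 F992: (142.548,59.987) → (160.123,59.987) → (160.123,24.493) → (142.548,24.493) → (142.548,59.987) (closed)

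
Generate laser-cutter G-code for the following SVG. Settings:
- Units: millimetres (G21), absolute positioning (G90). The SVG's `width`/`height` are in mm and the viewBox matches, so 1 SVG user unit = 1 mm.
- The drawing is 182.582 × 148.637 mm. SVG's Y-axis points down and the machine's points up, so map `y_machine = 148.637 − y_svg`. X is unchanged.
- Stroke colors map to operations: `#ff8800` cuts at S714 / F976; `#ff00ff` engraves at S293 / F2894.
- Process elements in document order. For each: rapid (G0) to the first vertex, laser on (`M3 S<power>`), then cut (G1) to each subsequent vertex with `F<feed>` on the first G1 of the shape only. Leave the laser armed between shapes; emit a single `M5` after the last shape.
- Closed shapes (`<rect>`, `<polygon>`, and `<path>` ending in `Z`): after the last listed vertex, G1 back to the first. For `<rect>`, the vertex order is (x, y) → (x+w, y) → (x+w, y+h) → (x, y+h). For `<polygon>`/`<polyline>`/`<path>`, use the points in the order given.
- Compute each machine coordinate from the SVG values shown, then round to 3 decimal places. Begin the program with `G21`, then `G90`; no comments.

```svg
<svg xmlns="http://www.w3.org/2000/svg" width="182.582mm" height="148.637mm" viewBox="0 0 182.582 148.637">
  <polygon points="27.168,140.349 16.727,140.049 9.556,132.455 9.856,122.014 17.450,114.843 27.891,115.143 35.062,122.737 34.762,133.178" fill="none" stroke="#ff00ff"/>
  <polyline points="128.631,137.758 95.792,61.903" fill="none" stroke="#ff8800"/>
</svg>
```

viewBox `0 0 182.582 148.637` with mm width/height → 1 unit = 1 mm. Flip: y_m = 148.637 − y_svg.

**Shape 1** — `<polygon>` regular polygon, stroke `#ff00ff` → engrave (S293, F2894). Machine vertices: (27.168,8.288) → (16.727,8.588) → (9.556,16.182) → (9.856,26.623) → (17.450,33.794) → (27.891,33.494) → (35.062,25.900) → (34.762,15.459) → (27.168,8.288). Closed: final G1 returns to the first vertex.

**Shape 2** — `<polyline>` line segment, stroke `#ff8800` → cut (S714, F976). Machine vertices: (128.631,10.879) → (95.792,86.734). Open path.

G21
G90
G0 X27.168 Y8.288
M3 S293
G1 X16.727 Y8.588 F2894
G1 X9.556 Y16.182
G1 X9.856 Y26.623
G1 X17.450 Y33.794
G1 X27.891 Y33.494
G1 X35.062 Y25.900
G1 X34.762 Y15.459
G1 X27.168 Y8.288
G0 X128.631 Y10.879
M3 S714
G1 X95.792 Y86.734 F976
M5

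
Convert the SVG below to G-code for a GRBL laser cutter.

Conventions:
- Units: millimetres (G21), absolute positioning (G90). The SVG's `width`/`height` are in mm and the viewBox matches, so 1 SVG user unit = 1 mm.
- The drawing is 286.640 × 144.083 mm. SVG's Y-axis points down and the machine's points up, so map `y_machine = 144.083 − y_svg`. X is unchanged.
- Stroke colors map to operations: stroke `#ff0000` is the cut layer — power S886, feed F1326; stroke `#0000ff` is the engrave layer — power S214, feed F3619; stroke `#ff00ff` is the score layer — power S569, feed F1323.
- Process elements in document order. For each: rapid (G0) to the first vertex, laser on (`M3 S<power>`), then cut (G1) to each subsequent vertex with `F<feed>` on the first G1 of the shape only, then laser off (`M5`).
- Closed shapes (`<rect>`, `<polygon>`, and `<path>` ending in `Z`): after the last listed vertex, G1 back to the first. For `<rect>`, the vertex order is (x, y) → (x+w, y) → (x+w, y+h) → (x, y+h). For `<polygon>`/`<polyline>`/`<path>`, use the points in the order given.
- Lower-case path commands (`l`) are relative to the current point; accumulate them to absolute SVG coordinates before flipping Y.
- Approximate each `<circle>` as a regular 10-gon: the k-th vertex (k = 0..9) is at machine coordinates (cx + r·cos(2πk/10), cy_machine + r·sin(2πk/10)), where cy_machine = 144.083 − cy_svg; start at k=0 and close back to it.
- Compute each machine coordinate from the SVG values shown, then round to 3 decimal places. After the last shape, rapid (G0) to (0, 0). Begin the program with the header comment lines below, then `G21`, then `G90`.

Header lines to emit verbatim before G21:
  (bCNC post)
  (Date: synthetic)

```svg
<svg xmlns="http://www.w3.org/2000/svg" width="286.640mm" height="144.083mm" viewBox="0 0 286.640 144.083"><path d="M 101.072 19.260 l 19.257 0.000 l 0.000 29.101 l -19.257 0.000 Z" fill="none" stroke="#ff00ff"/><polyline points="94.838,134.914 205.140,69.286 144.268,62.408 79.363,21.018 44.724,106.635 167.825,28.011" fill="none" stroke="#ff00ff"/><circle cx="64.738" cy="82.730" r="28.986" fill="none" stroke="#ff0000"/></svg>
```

1 u = 1 mm; y_m = 144.083 − y.

[1] `<path>` rectangle, #ff00ff→score S569 F1323: (101.072,124.823) → (120.329,124.823) → (120.329,95.722) → (101.072,95.722) → (101.072,124.823) (closed)

[2] `<polyline>` open polyline, #ff00ff→score S569 F1323: (94.838,9.169) → (205.140,74.797) → (144.268,81.675) → (79.363,123.065) → (44.724,37.448) → (167.825,116.072)

[3] `<circle>` circle, #ff0000→cut S886 F1326: (93.724,61.353) → (88.188,78.391) → (73.695,88.920) → (55.781,88.920) → (41.288,78.391) → (35.752,61.353) → (41.288,44.315) → (55.781,33.786) → (73.695,33.786) → (88.188,44.315) → (93.724,61.353) (closed)

(bCNC post)
(Date: synthetic)
G21
G90
G0 X101.072 Y124.823
M3 S569
G1 X120.329 Y124.823 F1323
G1 X120.329 Y95.722
G1 X101.072 Y95.722
G1 X101.072 Y124.823
M5
G0 X94.838 Y9.169
M3 S569
G1 X205.140 Y74.797 F1323
G1 X144.268 Y81.675
G1 X79.363 Y123.065
G1 X44.724 Y37.448
G1 X167.825 Y116.072
M5
G0 X93.724 Y61.353
M3 S886
G1 X88.188 Y78.391 F1326
G1 X73.695 Y88.920
G1 X55.781 Y88.920
G1 X41.288 Y78.391
G1 X35.752 Y61.353
G1 X41.288 Y44.315
G1 X55.781 Y33.786
G1 X73.695 Y33.786
G1 X88.188 Y44.315
G1 X93.724 Y61.353
M5
G0 X0.000 Y0.000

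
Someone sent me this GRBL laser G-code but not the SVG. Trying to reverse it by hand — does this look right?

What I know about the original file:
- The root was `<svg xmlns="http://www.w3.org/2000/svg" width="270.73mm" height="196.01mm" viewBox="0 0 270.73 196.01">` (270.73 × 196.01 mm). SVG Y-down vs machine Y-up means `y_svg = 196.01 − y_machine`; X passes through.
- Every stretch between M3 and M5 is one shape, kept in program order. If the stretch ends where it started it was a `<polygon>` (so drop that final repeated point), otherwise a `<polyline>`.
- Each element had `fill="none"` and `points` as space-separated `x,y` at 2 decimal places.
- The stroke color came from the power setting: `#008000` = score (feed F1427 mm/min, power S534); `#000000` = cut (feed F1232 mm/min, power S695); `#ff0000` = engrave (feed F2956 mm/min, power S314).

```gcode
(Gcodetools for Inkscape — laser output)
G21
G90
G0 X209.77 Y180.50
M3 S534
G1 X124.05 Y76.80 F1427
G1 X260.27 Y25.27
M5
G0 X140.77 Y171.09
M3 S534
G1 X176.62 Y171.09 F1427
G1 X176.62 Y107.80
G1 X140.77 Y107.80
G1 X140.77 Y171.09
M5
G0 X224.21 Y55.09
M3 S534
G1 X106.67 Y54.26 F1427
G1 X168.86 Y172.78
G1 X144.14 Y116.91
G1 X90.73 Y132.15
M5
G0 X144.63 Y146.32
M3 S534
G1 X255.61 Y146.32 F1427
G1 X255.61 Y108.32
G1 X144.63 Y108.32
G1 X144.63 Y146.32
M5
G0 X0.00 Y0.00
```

Each laser-on run becomes one SVG element. Flip Y back into SVG space with y_svg = 196.01 − y_machine. Every run uses S534, so all elements get stroke `#008000` (score).

Run 1: The run is open, so emit a `<polyline>` with points (Y-flipped): 209.77,15.51 124.05,119.21 260.27,170.74.

Run 2: The run returns to its start, so emit a `<polygon>` with points (Y-flipped): 140.77,24.92 176.62,24.92 176.62,88.21 140.77,88.21.

Run 3: The run is open, so emit a `<polyline>` with points (Y-flipped): 224.21,140.92 106.67,141.75 168.86,23.23 144.14,79.10 90.73,63.86.

Run 4: The run returns to its start, so emit a `<polygon>` with points (Y-flipped): 144.63,49.69 255.61,49.69 255.61,87.69 144.63,87.69.

<svg xmlns="http://www.w3.org/2000/svg" width="270.73mm" height="196.01mm" viewBox="0 0 270.73 196.01">
  <polyline points="209.77,15.51 124.05,119.21 260.27,170.74" fill="none" stroke="#008000"/>
  <polygon points="140.77,24.92 176.62,24.92 176.62,88.21 140.77,88.21" fill="none" stroke="#008000"/>
  <polyline points="224.21,140.92 106.67,141.75 168.86,23.23 144.14,79.10 90.73,63.86" fill="none" stroke="#008000"/>
  <polygon points="144.63,49.69 255.61,49.69 255.61,87.69 144.63,87.69" fill="none" stroke="#008000"/>
</svg>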